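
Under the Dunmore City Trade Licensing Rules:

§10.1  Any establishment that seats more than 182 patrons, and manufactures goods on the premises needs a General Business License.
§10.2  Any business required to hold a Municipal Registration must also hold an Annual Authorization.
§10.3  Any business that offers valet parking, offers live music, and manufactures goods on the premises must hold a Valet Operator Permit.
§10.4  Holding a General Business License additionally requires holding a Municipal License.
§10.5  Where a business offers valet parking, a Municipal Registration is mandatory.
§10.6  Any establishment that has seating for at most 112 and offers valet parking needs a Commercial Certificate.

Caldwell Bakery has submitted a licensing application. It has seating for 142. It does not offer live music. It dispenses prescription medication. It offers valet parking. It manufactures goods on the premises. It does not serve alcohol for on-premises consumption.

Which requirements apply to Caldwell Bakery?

§10.1 seating 142 ≤ 182; manufactures goods on the premises → General Business License not required.
§10.2 Municipal Registration is required → Annual Authorization also required.
§10.3 offers valet parking; does not offer live music; manufactures goods on the premises → Valet Operator Permit not required.
§10.4 General Business License is not required → no effect.
§10.5 offers valet parking → Municipal Registration required.
§10.6 seating 142 > 112; offers valet parking → Commercial Certificate not required.

Annual Authorization, Municipal Registration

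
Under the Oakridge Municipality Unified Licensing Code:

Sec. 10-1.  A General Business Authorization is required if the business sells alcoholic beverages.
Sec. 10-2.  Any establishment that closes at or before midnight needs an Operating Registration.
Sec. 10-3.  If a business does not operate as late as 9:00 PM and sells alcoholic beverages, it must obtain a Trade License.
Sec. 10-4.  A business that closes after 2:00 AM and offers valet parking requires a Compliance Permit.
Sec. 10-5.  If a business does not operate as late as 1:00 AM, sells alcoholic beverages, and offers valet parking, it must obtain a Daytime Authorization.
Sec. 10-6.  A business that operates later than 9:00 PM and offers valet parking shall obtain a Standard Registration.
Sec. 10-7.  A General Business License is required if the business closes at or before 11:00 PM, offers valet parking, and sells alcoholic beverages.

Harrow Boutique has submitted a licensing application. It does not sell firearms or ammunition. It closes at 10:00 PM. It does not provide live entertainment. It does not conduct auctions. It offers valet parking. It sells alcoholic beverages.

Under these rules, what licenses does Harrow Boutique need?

Sec. 10-1. sells alcoholic beverages → General Business Authorization required.
Sec. 10-2. closes 10:00 PM, at/before midnight → Operating Registration required.
Sec. 10-3. closes 10:00 PM, after 9:00 PM; sells alcoholic beverages → Trade License not required.
Sec. 10-4. closes 10:00 PM, at/before 2:00 AM; offers valet parking → Compliance Permit not required.
Sec. 10-5. closes 10:00 PM, at/before 1:00 AM; sells alcoholic beverages; offers valet parking → Daytime Authorization required.
Sec. 10-6. closes 10:00 PM, after 9:00 PM; offers valet parking → Standard Registration required.
Sec. 10-7. closes 10:00 PM, at/before 11:00 PM; offers valet parking; sells alcoholic beverages → General Business License required.

Daytime Authorization, General Business Authorization, General Business License, Operating Registration, Standard Registration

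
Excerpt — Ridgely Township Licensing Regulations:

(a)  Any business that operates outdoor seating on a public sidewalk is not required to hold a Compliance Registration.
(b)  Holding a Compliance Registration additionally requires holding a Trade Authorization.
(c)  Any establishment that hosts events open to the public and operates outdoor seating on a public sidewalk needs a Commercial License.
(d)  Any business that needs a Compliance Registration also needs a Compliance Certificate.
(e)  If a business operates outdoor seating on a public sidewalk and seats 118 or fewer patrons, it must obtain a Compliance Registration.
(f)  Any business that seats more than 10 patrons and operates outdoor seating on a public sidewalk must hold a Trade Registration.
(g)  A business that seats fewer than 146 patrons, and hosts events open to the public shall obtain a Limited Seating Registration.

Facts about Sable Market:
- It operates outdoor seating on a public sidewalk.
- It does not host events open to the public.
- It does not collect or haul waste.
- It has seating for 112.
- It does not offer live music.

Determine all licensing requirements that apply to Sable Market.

Trade Registration

(a) operates outdoor seating on a public sidewalk → exempt from Compliance Registration.
(b) Compliance Registration is not required → no effect.
(c) does not host events open to the public; operates outdoor seating on a public sidewalk → Commercial License not required.
(d) Compliance Registration is not required → no effect.
(e) operates outdoor seating on a public sidewalk; seating 112 ≤ 118 → Compliance Registration required.
(f) seating 112 > 10; operates outdoor seating on a public sidewalk → Trade Registration required.
(g) seating 112 < 146; does not host events open to the public → Limited Seating Registration not required.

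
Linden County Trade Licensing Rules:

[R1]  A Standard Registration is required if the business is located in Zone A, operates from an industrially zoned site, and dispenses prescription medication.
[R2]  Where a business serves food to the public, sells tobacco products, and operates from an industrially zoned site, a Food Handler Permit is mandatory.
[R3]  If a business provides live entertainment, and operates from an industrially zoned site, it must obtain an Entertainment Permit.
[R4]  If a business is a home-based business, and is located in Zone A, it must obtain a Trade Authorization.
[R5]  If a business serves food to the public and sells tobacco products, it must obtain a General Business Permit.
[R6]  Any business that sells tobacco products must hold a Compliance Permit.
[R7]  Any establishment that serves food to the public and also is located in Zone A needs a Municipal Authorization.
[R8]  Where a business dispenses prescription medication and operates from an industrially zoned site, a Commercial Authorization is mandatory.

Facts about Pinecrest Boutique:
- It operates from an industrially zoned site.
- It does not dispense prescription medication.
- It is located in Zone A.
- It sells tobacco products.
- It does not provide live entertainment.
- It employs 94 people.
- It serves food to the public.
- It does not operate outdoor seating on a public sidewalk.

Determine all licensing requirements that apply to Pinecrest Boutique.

[R1] is located in Zone A; operates from an industrially zoned site; does not dispense prescription medication → Standard Registration not required.
[R2] serves food to the public; sells tobacco products; operates from an industrially zoned site → Food Handler Permit required.
[R3] does not provide live entertainment; operates from an industrially zoned site → Entertainment Permit not required.
[R4] operates from an industrially zoned site (not: is a home-based business); is located in Zone A → Trade Authorization not required.
[R5] serves food to the public; sells tobacco products → General Business Permit required.
[R6] sells tobacco products → Compliance Permit required.
[R7] serves food to the public; is located in Zone A → Municipal Authorization required.
[R8] does not dispense prescription medication; operates from an industrially zoned site → Commercial Authorization not required.

Compliance Permit, Food Handler Permit, General Business Permit, Municipal Authorization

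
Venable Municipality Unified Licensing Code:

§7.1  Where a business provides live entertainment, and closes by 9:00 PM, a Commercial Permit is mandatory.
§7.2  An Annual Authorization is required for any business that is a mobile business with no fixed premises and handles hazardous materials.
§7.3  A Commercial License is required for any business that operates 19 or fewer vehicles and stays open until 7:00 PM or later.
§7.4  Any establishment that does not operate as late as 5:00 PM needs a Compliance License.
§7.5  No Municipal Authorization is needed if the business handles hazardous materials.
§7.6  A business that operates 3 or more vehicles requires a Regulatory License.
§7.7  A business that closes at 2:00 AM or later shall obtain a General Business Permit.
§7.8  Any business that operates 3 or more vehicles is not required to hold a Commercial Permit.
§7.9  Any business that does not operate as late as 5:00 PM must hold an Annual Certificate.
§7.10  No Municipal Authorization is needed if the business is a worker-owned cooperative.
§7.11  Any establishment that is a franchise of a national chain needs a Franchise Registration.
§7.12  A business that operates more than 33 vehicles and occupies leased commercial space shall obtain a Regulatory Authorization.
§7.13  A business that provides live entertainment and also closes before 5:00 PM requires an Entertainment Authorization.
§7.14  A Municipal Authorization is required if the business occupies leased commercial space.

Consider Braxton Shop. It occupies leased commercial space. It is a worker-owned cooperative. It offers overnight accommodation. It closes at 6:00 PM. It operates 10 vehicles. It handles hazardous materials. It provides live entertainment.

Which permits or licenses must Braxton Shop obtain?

Regulatory License

§7.1 provides live entertainment; closes 6:00 PM, at/before 9:00 PM → Commercial Permit required.
§7.2 occupies leased commercial space (not: is a mobile business with no fixed premises); handles hazardous materials → Annual Authorization not required.
§7.3 vehicles 10 ≤ 19; closes 6:00 PM, at/before 7:00 PM → Commercial License not required.
§7.4 closes 6:00 PM, after 5:00 PM → Compliance License not required.
§7.5 handles hazardous materials → exempt from Municipal Authorization.
§7.6 vehicles 10 ≥ 3 → Regulatory License required.
§7.7 closes 6:00 PM, at/before 2:00 AM → General Business Permit not required.
§7.8 vehicles 10 ≥ 3 → exempt from Commercial Permit.
§7.9 closes 6:00 PM, after 5:00 PM → Annual Certificate not required.
§7.10 is a worker-owned cooperative → exempt from Municipal Authorization.
§7.11 is a worker-owned cooperative (not: is a franchise of a national chain) → Franchise Registration not required.
§7.12 vehicles 10 ≤ 33; occupies leased commercial space → Regulatory Authorization not required.
§7.13 provides live entertainment; closes 6:00 PM, after 5:00 PM → Entertainment Authorization not required.
§7.14 occupies leased commercial space → Municipal Authorization required.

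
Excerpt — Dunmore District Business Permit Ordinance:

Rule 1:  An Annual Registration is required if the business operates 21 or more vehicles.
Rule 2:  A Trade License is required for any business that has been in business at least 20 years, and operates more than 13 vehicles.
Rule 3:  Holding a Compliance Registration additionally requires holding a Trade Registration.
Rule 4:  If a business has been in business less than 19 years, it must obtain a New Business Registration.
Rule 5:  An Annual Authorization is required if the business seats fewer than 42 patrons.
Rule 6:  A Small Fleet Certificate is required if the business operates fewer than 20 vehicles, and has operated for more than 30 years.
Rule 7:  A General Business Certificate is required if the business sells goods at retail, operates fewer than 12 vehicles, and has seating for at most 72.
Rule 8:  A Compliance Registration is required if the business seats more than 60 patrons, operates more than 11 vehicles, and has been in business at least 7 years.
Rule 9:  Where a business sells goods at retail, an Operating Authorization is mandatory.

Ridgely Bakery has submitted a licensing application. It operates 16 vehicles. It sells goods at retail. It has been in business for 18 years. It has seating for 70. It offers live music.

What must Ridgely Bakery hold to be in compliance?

Rule 1: vehicles 16 < 21 → Annual Registration not required.
Rule 2: years in business 18 < 20; vehicles 16 > 13 → Trade License not required.
Rule 3: Compliance Registration is required → Trade Registration also required.
Rule 4: years in business 18 < 19 → New Business Registration required.
Rule 5: seating 70 ≥ 42 → Annual Authorization not required.
Rule 6: vehicles 16 < 20; years in business 18 ≤ 30 → Small Fleet Certificate not required.
Rule 7: sells goods at retail; vehicles 16 ≥ 12; seating 70 ≤ 72 → General Business Certificate not required.
Rule 8: seating 70 > 60; vehicles 16 > 11; years in business 18 ≥ 7 → Compliance Registration required.
Rule 9: sells goods at retail → Operating Authorization required.

Compliance Registration, New Business Registration, Operating Authorization, Trade Registration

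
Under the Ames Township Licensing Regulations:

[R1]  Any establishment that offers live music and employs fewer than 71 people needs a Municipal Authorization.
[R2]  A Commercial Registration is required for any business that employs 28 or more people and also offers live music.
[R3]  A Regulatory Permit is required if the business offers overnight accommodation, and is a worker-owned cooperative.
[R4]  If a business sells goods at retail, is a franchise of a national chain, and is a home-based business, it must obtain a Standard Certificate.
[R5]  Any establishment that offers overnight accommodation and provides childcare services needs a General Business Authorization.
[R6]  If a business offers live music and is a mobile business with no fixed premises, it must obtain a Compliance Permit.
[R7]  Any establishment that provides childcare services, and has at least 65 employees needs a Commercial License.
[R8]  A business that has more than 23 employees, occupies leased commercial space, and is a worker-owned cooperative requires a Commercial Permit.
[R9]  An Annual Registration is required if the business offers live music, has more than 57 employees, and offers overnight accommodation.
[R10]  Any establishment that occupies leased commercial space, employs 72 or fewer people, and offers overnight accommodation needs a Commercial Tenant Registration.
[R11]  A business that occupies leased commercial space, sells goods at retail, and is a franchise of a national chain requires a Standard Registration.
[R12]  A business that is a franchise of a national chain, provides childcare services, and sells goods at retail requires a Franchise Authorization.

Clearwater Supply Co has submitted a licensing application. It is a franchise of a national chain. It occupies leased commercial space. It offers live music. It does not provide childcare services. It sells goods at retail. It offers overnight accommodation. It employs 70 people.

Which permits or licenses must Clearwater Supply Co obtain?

Annual Registration, Commercial Registration, Commercial Tenant Registration, Municipal Authorization, Standard Registration

[R1] offers live music; employees 70 < 71 → Municipal Authorization required.
[R2] employees 70 ≥ 28; offers live music → Commercial Registration required.
[R3] offers overnight accommodation; is a franchise of a national chain (not: is a worker-owned cooperative) → Regulatory Permit not required.
[R4] sells goods at retail; is a franchise of a national chain; occupies leased commercial space (not: is a home-based business) → Standard Certificate not required.
[R5] offers overnight accommodation; does not provide childcare services → General Business Authorization not required.
[R6] offers live music; occupies leased commercial space (not: is a mobile business with no fixed premises) → Compliance Permit not required.
[R7] does not provide childcare services; employees 70 ≥ 65 → Commercial License not required.
[R8] employees 70 > 23; occupies leased commercial space; is a franchise of a national chain (not: is a worker-owned cooperative) → Commercial Permit not required.
[R9] offers live music; employees 70 > 57; offers overnight accommodation → Annual Registration required.
[R10] occupies leased commercial space; employees 70 ≤ 72; offers overnight accommodation → Commercial Tenant Registration required.
[R11] occupies leased commercial space; sells goods at retail; is a franchise of a national chain → Standard Registration required.
[R12] is a franchise of a national chain; does not provide childcare services; sells goods at retail → Franchise Authorization not required.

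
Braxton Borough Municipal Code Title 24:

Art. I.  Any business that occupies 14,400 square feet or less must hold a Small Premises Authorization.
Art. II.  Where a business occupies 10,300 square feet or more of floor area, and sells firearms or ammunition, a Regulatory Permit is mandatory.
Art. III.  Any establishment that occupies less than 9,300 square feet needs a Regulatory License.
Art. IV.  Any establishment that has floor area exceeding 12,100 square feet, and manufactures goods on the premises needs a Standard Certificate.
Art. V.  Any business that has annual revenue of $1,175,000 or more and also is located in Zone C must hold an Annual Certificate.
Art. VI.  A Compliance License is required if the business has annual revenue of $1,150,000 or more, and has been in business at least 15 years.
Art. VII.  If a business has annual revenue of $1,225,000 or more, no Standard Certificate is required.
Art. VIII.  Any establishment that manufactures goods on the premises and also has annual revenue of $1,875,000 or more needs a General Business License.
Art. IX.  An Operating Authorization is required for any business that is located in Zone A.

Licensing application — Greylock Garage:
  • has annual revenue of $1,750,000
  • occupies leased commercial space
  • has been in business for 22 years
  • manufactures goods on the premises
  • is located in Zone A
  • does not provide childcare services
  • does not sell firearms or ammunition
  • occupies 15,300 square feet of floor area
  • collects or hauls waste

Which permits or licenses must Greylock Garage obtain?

Art. I. floor area 15,300 square feet > 14,400 square feet → Small Premises Authorization not required.
Art. II. floor area 15,300 square feet ≥ 10,300 square feet; does not sell firearms or ammunition → Regulatory Permit not required.
Art. III. floor area 15,300 square feet ≥ 9,300 square feet → Regulatory License not required.
Art. IV. floor area 15,300 square feet > 12,100 square feet; manufactures goods on the premises → Standard Certificate required.
Art. V. revenue $1,750,000 ≥ $1,175,000; is located in Zone A (not: is located in Zone C) → Annual Certificate not required.
Art. VI. revenue $1,750,000 ≥ $1,150,000; years in business 22 ≥ 15 → Compliance License required.
Art. VII. revenue $1,750,000 ≥ $1,225,000 → exempt from Standard Certificate.
Art. VIII. manufactures goods on the premises; revenue $1,750,000 < $1,875,000 → General Business License not required.
Art. IX. is located in Zone A → Operating Authorization required.

Compliance License, Operating Authorization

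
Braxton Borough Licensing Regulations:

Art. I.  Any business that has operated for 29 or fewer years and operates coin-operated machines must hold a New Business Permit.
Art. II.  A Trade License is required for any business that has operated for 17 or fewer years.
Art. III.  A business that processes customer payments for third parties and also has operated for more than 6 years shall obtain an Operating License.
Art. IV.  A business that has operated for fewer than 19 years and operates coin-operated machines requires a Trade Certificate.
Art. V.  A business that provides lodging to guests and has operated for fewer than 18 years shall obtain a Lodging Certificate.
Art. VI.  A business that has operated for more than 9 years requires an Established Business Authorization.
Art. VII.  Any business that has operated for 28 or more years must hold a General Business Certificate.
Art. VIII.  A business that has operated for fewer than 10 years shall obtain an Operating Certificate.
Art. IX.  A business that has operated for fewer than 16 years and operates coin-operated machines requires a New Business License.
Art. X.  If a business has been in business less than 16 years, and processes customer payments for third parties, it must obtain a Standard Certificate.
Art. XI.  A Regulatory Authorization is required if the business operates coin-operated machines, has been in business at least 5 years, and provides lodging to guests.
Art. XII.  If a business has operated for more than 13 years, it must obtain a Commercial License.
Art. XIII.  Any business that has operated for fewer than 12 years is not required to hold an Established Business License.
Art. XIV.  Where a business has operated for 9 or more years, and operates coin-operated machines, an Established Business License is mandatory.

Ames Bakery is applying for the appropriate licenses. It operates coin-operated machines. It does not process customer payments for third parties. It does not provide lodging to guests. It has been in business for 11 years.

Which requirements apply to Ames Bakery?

Established Business Authorization, New Business License, New Business Permit, Trade Certificate, Trade License

Art. I. years in business 11 ≤ 29; operates coin-operated machines → New Business Permit required.
Art. II. years in business 11 ≤ 17 → Trade License required.
Art. III. does not process customer payments for third parties; years in business 11 > 6 → Operating License not required.
Art. IV. years in business 11 < 19; operates coin-operated machines → Trade Certificate required.
Art. V. does not provide lodging to guests; years in business 11 < 18 → Lodging Certificate not required.
Art. VI. years in business 11 > 9 → Established Business Authorization required.
Art. VII. years in business 11 < 28 → General Business Certificate not required.
Art. VIII. years in business 11 ≥ 10 → Operating Certificate not required.
Art. IX. years in business 11 < 16; operates coin-operated machines → New Business License required.
Art. X. years in business 11 < 16; does not process customer payments for third parties → Standard Certificate not required.
Art. XI. operates coin-operated machines; years in business 11 ≥ 5; does not provide lodging to guests → Regulatory Authorization not required.
Art. XII. years in business 11 ≤ 13 → Commercial License not required.
Art. XIII. years in business 11 < 12 → exempt from Established Business License.
Art. XIV. years in business 11 ≥ 9; operates coin-operated machines → Established Business License required.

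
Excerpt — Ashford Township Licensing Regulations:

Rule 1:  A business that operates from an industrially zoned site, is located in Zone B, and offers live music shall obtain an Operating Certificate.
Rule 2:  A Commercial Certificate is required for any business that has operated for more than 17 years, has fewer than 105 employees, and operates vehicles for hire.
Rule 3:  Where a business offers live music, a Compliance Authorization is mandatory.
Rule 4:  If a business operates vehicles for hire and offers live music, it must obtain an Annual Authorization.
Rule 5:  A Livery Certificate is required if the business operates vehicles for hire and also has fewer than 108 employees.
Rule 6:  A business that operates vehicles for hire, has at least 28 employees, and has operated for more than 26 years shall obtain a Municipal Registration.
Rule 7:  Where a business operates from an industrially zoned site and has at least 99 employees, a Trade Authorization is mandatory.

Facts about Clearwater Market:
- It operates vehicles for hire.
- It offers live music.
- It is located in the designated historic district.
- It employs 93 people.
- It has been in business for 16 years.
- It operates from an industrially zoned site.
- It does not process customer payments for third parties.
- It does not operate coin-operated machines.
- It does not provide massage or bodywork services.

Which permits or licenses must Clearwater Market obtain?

Annual Authorization, Compliance Authorization, Livery Certificate

Rule 1: operates from an industrially zoned site; is located in the designated historic district (not: is located in Zone B); offers live music → Operating Certificate not required.
Rule 2: years in business 16 ≤ 17; employees 93 < 105; operates vehicles for hire → Commercial Certificate not required.
Rule 3: offers live music → Compliance Authorization required.
Rule 4: operates vehicles for hire; offers live music → Annual Authorization required.
Rule 5: operates vehicles for hire; employees 93 < 108 → Livery Certificate required.
Rule 6: operates vehicles for hire; employees 93 ≥ 28; years in business 16 ≤ 26 → Municipal Registration not required.
Rule 7: operates from an industrially zoned site; employees 93 < 99 → Trade Authorization not required.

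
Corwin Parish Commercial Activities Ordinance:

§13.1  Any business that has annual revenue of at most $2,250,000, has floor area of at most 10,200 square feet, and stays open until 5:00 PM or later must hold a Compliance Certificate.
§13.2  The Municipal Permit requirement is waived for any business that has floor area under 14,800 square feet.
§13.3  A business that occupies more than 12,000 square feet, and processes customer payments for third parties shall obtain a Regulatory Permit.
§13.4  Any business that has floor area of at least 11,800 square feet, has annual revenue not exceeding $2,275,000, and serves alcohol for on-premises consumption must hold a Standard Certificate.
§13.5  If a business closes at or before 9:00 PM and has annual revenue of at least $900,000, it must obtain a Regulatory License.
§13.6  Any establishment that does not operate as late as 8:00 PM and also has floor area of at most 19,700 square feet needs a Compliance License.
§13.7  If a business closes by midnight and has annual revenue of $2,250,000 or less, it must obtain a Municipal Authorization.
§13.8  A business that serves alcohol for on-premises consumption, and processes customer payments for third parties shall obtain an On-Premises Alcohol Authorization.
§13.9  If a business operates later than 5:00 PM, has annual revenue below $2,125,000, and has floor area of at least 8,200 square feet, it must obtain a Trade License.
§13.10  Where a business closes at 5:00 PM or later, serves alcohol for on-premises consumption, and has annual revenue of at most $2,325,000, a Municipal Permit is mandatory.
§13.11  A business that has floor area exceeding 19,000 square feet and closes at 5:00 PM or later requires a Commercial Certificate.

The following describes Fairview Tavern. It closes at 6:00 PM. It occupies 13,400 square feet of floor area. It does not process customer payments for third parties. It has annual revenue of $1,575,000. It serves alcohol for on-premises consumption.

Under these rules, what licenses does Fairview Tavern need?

§13.1 revenue $1,575,000 ≤ $2,250,000; floor area 13,400 square feet > 10,200 square feet; closes 6:00 PM, after 5:00 PM → Compliance Certificate not required.
§13.2 floor area 13,400 square feet < 14,800 square feet → exempt from Municipal Permit.
§13.3 floor area 13,400 square feet > 12,000 square feet; does not process customer payments for third parties → Regulatory Permit not required.
§13.4 floor area 13,400 square feet ≥ 11,800 square feet; revenue $1,575,000 ≤ $2,275,000; serves alcohol for on-premises consumption → Standard Certificate required.
§13.5 closes 6:00 PM, at/before 9:00 PM; revenue $1,575,000 ≥ $900,000 → Regulatory License required.
§13.6 closes 6:00 PM, at/before 8:00 PM; floor area 13,400 square feet ≤ 19,700 square feet → Compliance License required.
§13.7 closes 6:00 PM, at/before midnight; revenue $1,575,000 ≤ $2,250,000 → Municipal Authorization required.
§13.8 serves alcohol for on-premises consumption; does not process customer payments for third parties → On-Premises Alcohol Authorization not required.
§13.9 closes 6:00 PM, after 5:00 PM; revenue $1,575,000 < $2,125,000; floor area 13,400 square feet ≥ 8,200 square feet → Trade License required.
§13.10 closes 6:00 PM, after 5:00 PM; serves alcohol for on-premises consumption; revenue $1,575,000 ≤ $2,325,000 → Municipal Permit required.
§13.11 floor area 13,400 square feet ≤ 19,000 square feet; closes 6:00 PM, after 5:00 PM → Commercial Certificate not required.

Compliance License, Municipal Authorization, Regulatory License, Standard Certificate, Trade License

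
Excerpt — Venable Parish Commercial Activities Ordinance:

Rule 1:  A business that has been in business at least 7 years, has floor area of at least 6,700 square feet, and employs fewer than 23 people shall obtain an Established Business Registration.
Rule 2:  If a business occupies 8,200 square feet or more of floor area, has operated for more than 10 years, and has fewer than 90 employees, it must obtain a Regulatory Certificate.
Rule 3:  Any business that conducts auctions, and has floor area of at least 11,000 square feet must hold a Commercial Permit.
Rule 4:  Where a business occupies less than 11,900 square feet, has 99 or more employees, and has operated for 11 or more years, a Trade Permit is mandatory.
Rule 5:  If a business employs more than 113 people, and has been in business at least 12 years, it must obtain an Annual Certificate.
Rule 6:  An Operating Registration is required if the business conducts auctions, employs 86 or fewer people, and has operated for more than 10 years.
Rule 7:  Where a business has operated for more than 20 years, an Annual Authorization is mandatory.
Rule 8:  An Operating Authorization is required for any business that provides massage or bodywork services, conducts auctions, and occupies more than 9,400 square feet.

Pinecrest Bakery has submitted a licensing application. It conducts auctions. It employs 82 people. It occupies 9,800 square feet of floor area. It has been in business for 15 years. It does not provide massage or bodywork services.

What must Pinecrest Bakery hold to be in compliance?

Rule 1: years in business 15 ≥ 7; floor area 9,800 square feet ≥ 6,700 square feet; employees 82 ≥ 23 → Established Business Registration not required.
Rule 2: floor area 9,800 square feet ≥ 8,200 square feet; years in business 15 > 10; employees 82 < 90 → Regulatory Certificate required.
Rule 3: conducts auctions; floor area 9,800 square feet < 11,000 square feet → Commercial Permit not required.
Rule 4: floor area 9,800 square feet < 11,900 square feet; employees 82 < 99; years in business 15 ≥ 11 → Trade Permit not required.
Rule 5: employees 82 ≤ 113; years in business 15 ≥ 12 → Annual Certificate not required.
Rule 6: conducts auctions; employees 82 ≤ 86; years in business 15 > 10 → Operating Registration required.
Rule 7: years in business 15 ≤ 20 → Annual Authorization not required.
Rule 8: does not provide massage or bodywork services; conducts auctions; floor area 9,800 square feet > 9,400 square feet → Operating Authorization not required.

Operating Registration, Regulatory Certificate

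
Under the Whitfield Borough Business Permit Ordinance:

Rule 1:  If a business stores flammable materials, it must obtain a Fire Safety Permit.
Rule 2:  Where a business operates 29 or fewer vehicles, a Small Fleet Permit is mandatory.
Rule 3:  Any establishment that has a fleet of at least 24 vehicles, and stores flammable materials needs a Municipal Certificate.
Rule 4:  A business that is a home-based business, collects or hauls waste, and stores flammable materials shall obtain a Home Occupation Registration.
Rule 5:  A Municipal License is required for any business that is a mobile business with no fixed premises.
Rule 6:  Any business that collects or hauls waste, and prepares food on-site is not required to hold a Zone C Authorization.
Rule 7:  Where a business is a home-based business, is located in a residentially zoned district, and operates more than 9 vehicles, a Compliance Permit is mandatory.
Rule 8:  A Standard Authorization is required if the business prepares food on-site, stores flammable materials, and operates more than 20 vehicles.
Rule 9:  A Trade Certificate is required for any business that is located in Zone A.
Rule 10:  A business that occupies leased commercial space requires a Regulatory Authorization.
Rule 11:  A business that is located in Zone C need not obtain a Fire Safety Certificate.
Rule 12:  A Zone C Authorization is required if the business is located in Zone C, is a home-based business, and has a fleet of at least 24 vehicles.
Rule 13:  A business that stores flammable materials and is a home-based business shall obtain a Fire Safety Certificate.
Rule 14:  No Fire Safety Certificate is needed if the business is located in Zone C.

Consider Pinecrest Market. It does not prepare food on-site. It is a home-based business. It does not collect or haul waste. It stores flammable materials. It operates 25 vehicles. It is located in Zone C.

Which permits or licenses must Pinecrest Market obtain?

Rule 1: stores flammable materials → Fire Safety Permit required.
Rule 2: vehicles 25 ≤ 29 → Small Fleet Permit required.
Rule 3: vehicles 25 ≥ 24; stores flammable materials → Municipal Certificate required.
Rule 4: is a home-based business; does not collect or haul waste; stores flammable materials → Home Occupation Registration not required.
Rule 5: is a home-based business (not: is a mobile business with no fixed premises) → Municipal License not required.
Rule 6: does not collect or haul waste; does not prepare food on-site → Zone C Authorization exemption does not apply.
Rule 7: is a home-based business; is located in Zone C (not: is located in a residentially zoned district); vehicles 25 > 9 → Compliance Permit not required.
Rule 8: does not prepare food on-site; stores flammable materials; vehicles 25 > 20 → Standard Authorization not required.
Rule 9: is located in Zone C (not: is located in Zone A) → Trade Certificate not required.
Rule 10: is a home-based business (not: occupies leased commercial space) → Regulatory Authorization not required.
Rule 11: is located in Zone C → exempt from Fire Safety Certificate.
Rule 12: is located in Zone C; is a home-based business; vehicles 25 ≥ 24 → Zone C Authorization required.
Rule 13: stores flammable materials; is a home-based business → Fire Safety Certificate required.
Rule 14: is located in Zone C → exempt from Fire Safety Certificate.

Fire Safety Permit, Municipal Certificate, Small Fleet Permit, Zone C Authorization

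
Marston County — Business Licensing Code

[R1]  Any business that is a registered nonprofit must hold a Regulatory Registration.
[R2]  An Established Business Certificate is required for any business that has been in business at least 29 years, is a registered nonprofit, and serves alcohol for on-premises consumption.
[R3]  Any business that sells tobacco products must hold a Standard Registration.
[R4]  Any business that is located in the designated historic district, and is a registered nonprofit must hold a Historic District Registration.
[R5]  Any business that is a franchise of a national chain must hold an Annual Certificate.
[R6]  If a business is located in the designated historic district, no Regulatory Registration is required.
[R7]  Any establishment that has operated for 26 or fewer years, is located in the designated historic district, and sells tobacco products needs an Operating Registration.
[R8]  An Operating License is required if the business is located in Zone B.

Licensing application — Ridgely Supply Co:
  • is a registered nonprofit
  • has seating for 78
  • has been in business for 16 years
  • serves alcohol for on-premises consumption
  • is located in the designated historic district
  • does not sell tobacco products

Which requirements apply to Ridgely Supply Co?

[R1] is a registered nonprofit → Regulatory Registration required.
[R2] years in business 16 < 29; is a registered nonprofit; serves alcohol for on-premises consumption → Established Business Certificate not required.
[R3] does not sell tobacco products → Standard Registration not required.
[R4] is located in the designated historic district; is a registered nonprofit → Historic District Registration required.
[R5] is a registered nonprofit (not: is a franchise of a national chain) → Annual Certificate not required.
[R6] is located in the designated historic district → exempt from Regulatory Registration.
[R7] years in business 16 ≤ 26; is located in the designated historic district; does not sell tobacco products → Operating Registration not required.
[R8] is located in the designated historic district (not: is located in Zone B) → Operating License not required.

Historic District Registration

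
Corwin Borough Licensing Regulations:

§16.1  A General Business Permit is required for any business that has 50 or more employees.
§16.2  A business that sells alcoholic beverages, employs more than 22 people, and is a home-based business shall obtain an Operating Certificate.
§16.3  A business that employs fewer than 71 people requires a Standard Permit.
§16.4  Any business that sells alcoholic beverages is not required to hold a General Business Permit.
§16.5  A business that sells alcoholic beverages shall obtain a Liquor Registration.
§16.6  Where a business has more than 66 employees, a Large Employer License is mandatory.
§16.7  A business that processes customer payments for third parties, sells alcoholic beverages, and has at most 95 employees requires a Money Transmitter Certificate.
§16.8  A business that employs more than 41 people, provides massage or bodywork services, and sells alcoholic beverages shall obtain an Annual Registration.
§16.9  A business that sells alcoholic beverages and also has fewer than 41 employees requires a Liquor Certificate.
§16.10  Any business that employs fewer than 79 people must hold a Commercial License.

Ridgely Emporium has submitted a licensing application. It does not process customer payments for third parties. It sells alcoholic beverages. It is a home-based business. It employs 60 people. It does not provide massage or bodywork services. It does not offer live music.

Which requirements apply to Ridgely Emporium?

Commercial License, Liquor Registration, Operating Certificate, Standard Permit

§16.1 employees 60 ≥ 50 → General Business Permit required.
§16.2 sells alcoholic beverages; employees 60 > 22; is a home-based business → Operating Certificate required.
§16.3 employees 60 < 71 → Standard Permit required.
§16.4 sells alcoholic beverages → exempt from General Business Permit.
§16.5 sells alcoholic beverages → Liquor Registration required.
§16.6 employees 60 ≤ 66 → Large Employer License not required.
§16.7 does not process customer payments for third parties; sells alcoholic beverages; employees 60 ≤ 95 → Money Transmitter Certificate not required.
§16.8 employees 60 > 41; does not provide massage or bodywork services; sells alcoholic beverages → Annual Registration not required.
§16.9 sells alcoholic beverages; employees 60 ≥ 41 → Liquor Certificate not required.
§16.10 employees 60 < 79 → Commercial License required.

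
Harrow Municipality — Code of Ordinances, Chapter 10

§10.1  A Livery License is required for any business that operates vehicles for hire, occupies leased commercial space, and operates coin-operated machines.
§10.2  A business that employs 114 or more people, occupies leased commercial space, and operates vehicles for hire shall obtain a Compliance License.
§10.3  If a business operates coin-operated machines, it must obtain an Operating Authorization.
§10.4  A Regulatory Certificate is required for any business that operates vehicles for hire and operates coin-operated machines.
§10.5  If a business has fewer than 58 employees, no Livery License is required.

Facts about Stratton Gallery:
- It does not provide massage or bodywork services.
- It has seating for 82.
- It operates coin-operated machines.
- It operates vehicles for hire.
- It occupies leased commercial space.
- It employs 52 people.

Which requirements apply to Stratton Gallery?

Operating Authorization, Regulatory Certificate

§10.1 operates vehicles for hire; occupies leased commercial space; operates coin-operated machines → Livery License required.
§10.2 employees 52 < 114; occupies leased commercial space; operates vehicles for hire → Compliance License not required.
§10.3 operates coin-operated machines → Operating Authorization required.
§10.4 operates vehicles for hire; operates coin-operated machines → Regulatory Certificate required.
§10.5 employees 52 < 58 → exempt from Livery License.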